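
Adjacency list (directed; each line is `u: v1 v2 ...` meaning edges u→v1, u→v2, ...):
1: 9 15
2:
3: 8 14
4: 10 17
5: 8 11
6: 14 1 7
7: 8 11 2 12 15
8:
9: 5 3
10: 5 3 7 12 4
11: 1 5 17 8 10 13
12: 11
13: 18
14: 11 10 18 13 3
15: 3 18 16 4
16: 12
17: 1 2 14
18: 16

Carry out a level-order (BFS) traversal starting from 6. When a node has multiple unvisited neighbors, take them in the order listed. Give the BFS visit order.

Visit 6; enqueue 14, 1, 7 → queue [14, 1, 7]
Visit 14; enqueue 11, 10, 18, 13, 3 → queue [1, 7, 11, 10, 18, 13, 3]
Visit 1; enqueue 9, 15 → queue [7, 11, 10, 18, 13, 3, 9, 15]
Visit 7; enqueue 8, 2, 12 → queue [11, 10, 18, 13, 3, 9, 15, 8, 2, 12]
Visit 11; enqueue 5, 17 → queue [10, 18, 13, 3, 9, 15, 8, 2, 12, 5, 17]
Visit 10; enqueue 4 → queue [18, 13, 3, 9, 15, 8, 2, 12, 5, 17, 4]
Visit 18; enqueue 16 → queue [13, 3, 9, 15, 8, 2, 12, 5, 17, 4, 16]
Visit 13 → queue [3, 9, 15, 8, 2, 12, 5, 17, 4, 16]
Visit 3 → queue [9, 15, 8, 2, 12, 5, 17, 4, 16]
Visit 9 → queue [15, 8, 2, 12, 5, 17, 4, 16]
Visit 15 → queue [8, 2, 12, 5, 17, 4, 16]
Visit 8 → queue [2, 12, 5, 17, 4, 16]
Visit 2 → queue [12, 5, 17, 4, 16]
Visit 12 → queue [5, 17, 4, 16]
Visit 5 → queue [17, 4, 16]
Visit 17 → queue [4, 16]
Visit 4 → queue [16]
Visit 16 → queue []

6, 14, 1, 7, 11, 10, 18, 13, 3, 9, 15, 8, 2, 12, 5, 17, 4, 16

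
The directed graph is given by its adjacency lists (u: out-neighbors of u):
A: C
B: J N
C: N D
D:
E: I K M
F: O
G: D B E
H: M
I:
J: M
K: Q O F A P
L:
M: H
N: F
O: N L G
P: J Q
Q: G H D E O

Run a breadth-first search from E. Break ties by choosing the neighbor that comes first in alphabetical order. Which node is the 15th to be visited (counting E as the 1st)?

J

Visit E; enqueue I, K, M → queue [I, K, M]
Visit I → queue [K, M]
Visit K; enqueue A, F, O, P, Q → queue [M, A, F, O, P, Q]
Visit M; enqueue H → queue [A, F, O, P, Q, H]
Visit A; enqueue C → queue [F, O, P, Q, H, C]
Visit F → queue [O, P, Q, H, C]
Visit O; enqueue G, L, N → queue [P, Q, H, C, G, L, N]
Visit P; enqueue J → queue [Q, H, C, G, L, N, J]
Visit Q; enqueue D → queue [H, C, G, L, N, J, D]
Visit H → queue [C, G, L, N, J, D]
Visit C → queue [G, L, N, J, D]
Visit G; enqueue B → queue [L, N, J, D, B]
Visit L → queue [N, J, D, B]
Visit N → queue [J, D, B]
Visit J → queue [D, B]
Visit D → queue [B]
Visit B → queue []

Visit order: E, I, K, M, A, F, O, P, Q, H, C, G, L, N, J, D, B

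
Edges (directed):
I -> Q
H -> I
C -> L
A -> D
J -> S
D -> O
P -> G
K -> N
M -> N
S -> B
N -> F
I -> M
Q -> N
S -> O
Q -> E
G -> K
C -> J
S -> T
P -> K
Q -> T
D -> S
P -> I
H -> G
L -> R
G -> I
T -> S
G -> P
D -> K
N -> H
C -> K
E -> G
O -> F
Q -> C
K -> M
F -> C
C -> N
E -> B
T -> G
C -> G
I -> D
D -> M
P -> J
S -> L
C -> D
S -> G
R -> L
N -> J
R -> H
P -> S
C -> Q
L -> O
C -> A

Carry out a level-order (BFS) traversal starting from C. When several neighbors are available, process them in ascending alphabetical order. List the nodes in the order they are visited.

C A D G J K L N Q M O S I P R F H E T B

Visit C; enqueue A, D, G, J, K, L, N, Q → queue [A, D, G, J, K, L, N, Q]
Visit A → queue [D, G, J, K, L, N, Q]
Visit D; enqueue M, O, S → queue [G, J, K, L, N, Q, M, O, S]
Visit G; enqueue I, P → queue [J, K, L, N, Q, M, O, S, I, P]
Visit J → queue [K, L, N, Q, M, O, S, I, P]
Visit K → queue [L, N, Q, M, O, S, I, P]
Visit L; enqueue R → queue [N, Q, M, O, S, I, P, R]
Visit N; enqueue F, H → queue [Q, M, O, S, I, P, R, F, H]
Visit Q; enqueue E, T → queue [M, O, S, I, P, R, F, H, E, T]
Visit M → queue [O, S, I, P, R, F, H, E, T]
Visit O → queue [S, I, P, R, F, H, E, T]
Visit S; enqueue B → queue [I, P, R, F, H, E, T, B]
Visit I → queue [P, R, F, H, E, T, B]
Visit P → queue [R, F, H, E, T, B]
Visit R → queue [F, H, E, T, B]
Visit F → queue [H, E, T, B]
Visit H → queue [E, T, B]
Visit E → queue [T, B]
Visit T → queue [B]
Visit B → queue []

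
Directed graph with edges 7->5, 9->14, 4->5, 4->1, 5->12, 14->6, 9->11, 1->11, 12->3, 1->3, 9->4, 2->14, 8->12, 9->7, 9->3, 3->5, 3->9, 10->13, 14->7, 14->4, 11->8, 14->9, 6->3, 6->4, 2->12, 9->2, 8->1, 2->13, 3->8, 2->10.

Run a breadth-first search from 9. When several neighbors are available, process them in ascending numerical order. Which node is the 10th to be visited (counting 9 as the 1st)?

Visit 9; enqueue 2, 3, 4, 7, 11, 14 → queue [2, 3, 4, 7, 11, 14]
Visit 2; enqueue 10, 12, 13 → queue [3, 4, 7, 11, 14, 10, 12, 13]
Visit 3; enqueue 5, 8 → queue [4, 7, 11, 14, 10, 12, 13, 5, 8]
Visit 4; enqueue 1 → queue [7, 11, 14, 10, 12, 13, 5, 8, 1]
Visit 7 → queue [11, 14, 10, 12, 13, 5, 8, 1]
Visit 11 → queue [14, 10, 12, 13, 5, 8, 1]
Visit 14; enqueue 6 → queue [10, 12, 13, 5, 8, 1, 6]
Visit 10 → queue [12, 13, 5, 8, 1, 6]
Visit 12 → queue [13, 5, 8, 1, 6]
Visit 13 → queue [5, 8, 1, 6]
Visit 5 → queue [8, 1, 6]
Visit 8 → queue [1, 6]
Visit 1 → queue [6]
Visit 6 → queue []

Visit order: 9, 2, 3, 4, 7, 11, 14, 10, 12, 13, 5, 8, 1, 6

13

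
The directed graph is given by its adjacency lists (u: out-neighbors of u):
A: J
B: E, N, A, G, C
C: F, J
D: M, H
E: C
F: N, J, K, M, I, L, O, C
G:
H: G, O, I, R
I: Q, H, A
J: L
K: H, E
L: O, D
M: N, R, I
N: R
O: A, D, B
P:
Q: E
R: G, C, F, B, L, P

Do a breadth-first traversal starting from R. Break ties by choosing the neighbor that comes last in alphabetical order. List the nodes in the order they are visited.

R → P → L → G → F → C → B → O → D → N → M → K → J → I → E → A → H → Q

Visit R; enqueue P, L, G, F, C, B → queue [P, L, G, F, C, B]
Visit P → queue [L, G, F, C, B]
Visit L; enqueue O, D → queue [G, F, C, B, O, D]
Visit G → queue [F, C, B, O, D]
Visit F; enqueue N, M, K, J, I → queue [C, B, O, D, N, M, K, J, I]
Visit C → queue [B, O, D, N, M, K, J, I]
Visit B; enqueue E, A → queue [O, D, N, M, K, J, I, E, A]
Visit O → queue [D, N, M, K, J, I, E, A]
Visit D; enqueue H → queue [N, M, K, J, I, E, A, H]
Visit N → queue [M, K, J, I, E, A, H]
Visit M → queue [K, J, I, E, A, H]
Visit K → queue [J, I, E, A, H]
Visit J → queue [I, E, A, H]
Visit I; enqueue Q → queue [E, A, H, Q]
Visit E → queue [A, H, Q]
Visit A → queue [H, Q]
Visit H → queue [Q]
Visit Q → queue []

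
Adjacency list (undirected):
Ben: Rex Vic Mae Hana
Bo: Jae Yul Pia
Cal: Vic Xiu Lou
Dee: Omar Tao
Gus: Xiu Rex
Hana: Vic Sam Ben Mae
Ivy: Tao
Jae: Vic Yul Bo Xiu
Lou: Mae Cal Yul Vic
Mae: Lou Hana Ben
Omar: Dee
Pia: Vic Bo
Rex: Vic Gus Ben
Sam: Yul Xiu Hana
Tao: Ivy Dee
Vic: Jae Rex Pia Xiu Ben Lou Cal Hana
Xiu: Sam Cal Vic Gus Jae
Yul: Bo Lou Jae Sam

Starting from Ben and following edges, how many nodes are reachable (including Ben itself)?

14

BFS from Ben visits: Ben, Rex, Vic, Mae, Hana, Gus, Jae, Pia, Xiu, Lou, Cal, Sam, Yul, Bo
Reachable nodes: 14 of 18 total.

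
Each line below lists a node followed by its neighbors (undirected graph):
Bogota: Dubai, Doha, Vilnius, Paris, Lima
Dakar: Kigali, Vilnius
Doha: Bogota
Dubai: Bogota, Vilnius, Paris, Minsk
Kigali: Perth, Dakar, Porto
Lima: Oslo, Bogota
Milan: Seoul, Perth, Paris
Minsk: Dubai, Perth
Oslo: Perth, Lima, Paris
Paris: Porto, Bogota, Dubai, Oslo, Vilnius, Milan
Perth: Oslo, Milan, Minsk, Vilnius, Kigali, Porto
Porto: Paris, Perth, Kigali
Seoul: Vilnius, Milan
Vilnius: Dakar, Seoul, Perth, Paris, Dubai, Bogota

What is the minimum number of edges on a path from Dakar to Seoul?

Level 0: Dakar
Level 1: Kigali, Vilnius
Level 2: Bogota, Dubai, Paris, Perth, Porto, Seoul
Level 3: Doha, Lima, Milan, Minsk, Oslo
Seoul first appears at level 2.

2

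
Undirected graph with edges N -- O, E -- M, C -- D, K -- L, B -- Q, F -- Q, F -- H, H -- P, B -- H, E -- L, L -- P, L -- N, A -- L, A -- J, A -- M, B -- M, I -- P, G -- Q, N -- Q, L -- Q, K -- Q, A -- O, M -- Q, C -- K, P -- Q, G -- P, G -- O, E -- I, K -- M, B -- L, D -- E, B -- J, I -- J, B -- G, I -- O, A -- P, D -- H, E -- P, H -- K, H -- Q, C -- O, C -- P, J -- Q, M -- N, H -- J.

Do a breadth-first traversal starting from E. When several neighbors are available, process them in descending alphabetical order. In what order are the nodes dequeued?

E → P → M → L → I → D → Q → H → G → C → A → N → K → B → O → J → F

Visit E; enqueue P, M, L, I, D → queue [P, M, L, I, D]
Visit P; enqueue Q, H, G, C, A → queue [M, L, I, D, Q, H, G, C, A]
Visit M; enqueue N, K, B → queue [L, I, D, Q, H, G, C, A, N, K, B]
Visit L → queue [I, D, Q, H, G, C, A, N, K, B]
Visit I; enqueue O, J → queue [D, Q, H, G, C, A, N, K, B, O, J]
Visit D → queue [Q, H, G, C, A, N, K, B, O, J]
Visit Q; enqueue F → queue [H, G, C, A, N, K, B, O, J, F]
Visit H → queue [G, C, A, N, K, B, O, J, F]
Visit G → queue [C, A, N, K, B, O, J, F]
Visit C → queue [A, N, K, B, O, J, F]
Visit A → queue [N, K, B, O, J, F]
Visit N → queue [K, B, O, J, F]
Visit K → queue [B, O, J, F]
Visit B → queue [O, J, F]
Visit O → queue [J, F]
Visit J → queue [F]
Visit F → queue []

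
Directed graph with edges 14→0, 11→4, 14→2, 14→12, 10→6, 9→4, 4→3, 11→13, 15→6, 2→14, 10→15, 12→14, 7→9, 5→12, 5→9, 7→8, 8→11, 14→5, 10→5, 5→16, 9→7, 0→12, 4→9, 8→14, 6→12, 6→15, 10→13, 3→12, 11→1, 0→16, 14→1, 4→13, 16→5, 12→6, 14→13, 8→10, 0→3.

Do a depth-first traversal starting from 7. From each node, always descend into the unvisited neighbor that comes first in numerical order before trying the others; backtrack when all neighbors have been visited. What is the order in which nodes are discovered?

7 8 10 5 9 4 3 12 6 15 14 0 16 1 2 13 11

Visit 7
7 → 8
8 → 10
10 → 5
5 → 9
9 → 4
4 → 3
3 → 12
12 → 6
6 → 15
12 → 14
14 → 0
0 → 16
14 → 1
14 → 2
14 → 13
8 → 11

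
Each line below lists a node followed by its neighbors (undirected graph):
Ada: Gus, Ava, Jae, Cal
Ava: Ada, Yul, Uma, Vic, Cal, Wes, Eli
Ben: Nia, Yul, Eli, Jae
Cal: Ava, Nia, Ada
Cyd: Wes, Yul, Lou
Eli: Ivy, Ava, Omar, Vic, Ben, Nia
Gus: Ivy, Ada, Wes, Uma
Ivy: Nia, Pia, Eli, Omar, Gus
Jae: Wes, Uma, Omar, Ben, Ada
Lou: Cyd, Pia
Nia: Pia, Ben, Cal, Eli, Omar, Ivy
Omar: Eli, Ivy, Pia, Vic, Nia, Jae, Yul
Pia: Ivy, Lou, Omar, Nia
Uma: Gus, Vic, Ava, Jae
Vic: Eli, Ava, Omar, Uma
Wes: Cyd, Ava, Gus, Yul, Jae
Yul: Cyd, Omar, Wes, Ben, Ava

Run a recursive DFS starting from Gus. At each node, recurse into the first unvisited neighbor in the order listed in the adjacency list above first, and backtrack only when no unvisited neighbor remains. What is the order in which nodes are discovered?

Visit Gus
Gus → Ivy
Ivy → Nia
Nia → Pia
Pia → Lou
Lou → Cyd
Cyd → Wes
Wes → Ava
Ava → Ada
Ada → Jae
Jae → Uma
Uma → Vic
Vic → Eli
Eli → Omar
Omar → Yul
Yul → Ben
Ada → Cal

Gus -> Ivy -> Nia -> Pia -> Lou -> Cyd -> Wes -> Ava -> Ada -> Jae -> Uma -> Vic -> Eli -> Omar -> Yul -> Ben -> Cal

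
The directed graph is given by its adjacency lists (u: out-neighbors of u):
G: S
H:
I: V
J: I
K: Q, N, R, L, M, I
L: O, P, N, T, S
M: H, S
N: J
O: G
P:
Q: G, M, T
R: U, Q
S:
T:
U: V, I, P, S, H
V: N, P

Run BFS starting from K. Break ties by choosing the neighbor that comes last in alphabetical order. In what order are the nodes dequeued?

Visit K; enqueue R, Q, N, M, L, I → queue [R, Q, N, M, L, I]
Visit R; enqueue U → queue [Q, N, M, L, I, U]
Visit Q; enqueue T, G → queue [N, M, L, I, U, T, G]
Visit N; enqueue J → queue [M, L, I, U, T, G, J]
Visit M; enqueue S, H → queue [L, I, U, T, G, J, S, H]
Visit L; enqueue P, O → queue [I, U, T, G, J, S, H, P, O]
Visit I; enqueue V → queue [U, T, G, J, S, H, P, O, V]
Visit U → queue [T, G, J, S, H, P, O, V]
Visit T → queue [G, J, S, H, P, O, V]
Visit G → queue [J, S, H, P, O, V]
Visit J → queue [S, H, P, O, V]
Visit S → queue [H, P, O, V]
Visit H → queue [P, O, V]
Visit P → queue [O, V]
Visit O → queue [V]
Visit V → queue []

K R Q N M L I U T G J S H P O V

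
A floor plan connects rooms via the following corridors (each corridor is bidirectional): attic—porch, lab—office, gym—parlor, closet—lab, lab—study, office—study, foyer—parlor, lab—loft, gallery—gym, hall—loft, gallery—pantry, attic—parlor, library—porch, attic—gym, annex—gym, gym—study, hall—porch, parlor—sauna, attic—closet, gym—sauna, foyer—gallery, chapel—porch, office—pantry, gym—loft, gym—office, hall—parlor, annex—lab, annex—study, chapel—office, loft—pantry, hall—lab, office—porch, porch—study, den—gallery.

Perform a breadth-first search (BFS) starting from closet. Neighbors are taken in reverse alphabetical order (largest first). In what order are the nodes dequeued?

closet -> lab -> attic -> study -> office -> loft -> hall -> annex -> porch -> parlor -> gym -> pantry -> chapel -> library -> sauna -> foyer -> gallery -> den

Visit closet; enqueue lab, attic → queue [lab, attic]
Visit lab; enqueue study, office, loft, hall, annex → queue [attic, study, office, loft, hall, annex]
Visit attic; enqueue porch, parlor, gym → queue [study, office, loft, hall, annex, porch, parlor, gym]
Visit study → queue [office, loft, hall, annex, porch, parlor, gym]
Visit office; enqueue pantry, chapel → queue [loft, hall, annex, porch, parlor, gym, pantry, chapel]
Visit loft → queue [hall, annex, porch, parlor, gym, pantry, chapel]
Visit hall → queue [annex, porch, parlor, gym, pantry, chapel]
Visit annex → queue [porch, parlor, gym, pantry, chapel]
Visit porch; enqueue library → queue [parlor, gym, pantry, chapel, library]
Visit parlor; enqueue sauna, foyer → queue [gym, pantry, chapel, library, sauna, foyer]
Visit gym; enqueue gallery → queue [pantry, chapel, library, sauna, foyer, gallery]
Visit pantry → queue [chapel, library, sauna, foyer, gallery]
Visit chapel → queue [library, sauna, foyer, gallery]
Visit library → queue [sauna, foyer, gallery]
Visit sauna → queue [foyer, gallery]
Visit foyer → queue [gallery]
Visit gallery; enqueue den → queue [den]
Visit den → queue []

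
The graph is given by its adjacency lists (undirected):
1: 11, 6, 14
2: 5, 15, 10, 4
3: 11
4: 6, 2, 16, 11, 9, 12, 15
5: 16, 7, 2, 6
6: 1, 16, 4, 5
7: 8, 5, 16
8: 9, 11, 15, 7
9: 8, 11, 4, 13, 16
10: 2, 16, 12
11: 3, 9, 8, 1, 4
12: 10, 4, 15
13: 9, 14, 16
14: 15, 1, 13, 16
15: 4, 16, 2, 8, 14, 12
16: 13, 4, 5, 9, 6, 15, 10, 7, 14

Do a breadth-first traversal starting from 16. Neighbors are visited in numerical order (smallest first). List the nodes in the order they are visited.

16, 4, 5, 6, 7, 9, 10, 13, 14, 15, 2, 11, 12, 1, 8, 3

Visit 16; enqueue 4, 5, 6, 7, 9, 10, 13, 14, 15 → queue [4, 5, 6, 7, 9, 10, 13, 14, 15]
Visit 4; enqueue 2, 11, 12 → queue [5, 6, 7, 9, 10, 13, 14, 15, 2, 11, 12]
Visit 5 → queue [6, 7, 9, 10, 13, 14, 15, 2, 11, 12]
Visit 6; enqueue 1 → queue [7, 9, 10, 13, 14, 15, 2, 11, 12, 1]
Visit 7; enqueue 8 → queue [9, 10, 13, 14, 15, 2, 11, 12, 1, 8]
Visit 9 → queue [10, 13, 14, 15, 2, 11, 12, 1, 8]
Visit 10 → queue [13, 14, 15, 2, 11, 12, 1, 8]
Visit 13 → queue [14, 15, 2, 11, 12, 1, 8]
Visit 14 → queue [15, 2, 11, 12, 1, 8]
Visit 15 → queue [2, 11, 12, 1, 8]
Visit 2 → queue [11, 12, 1, 8]
Visit 11; enqueue 3 → queue [12, 1, 8, 3]
Visit 12 → queue [1, 8, 3]
Visit 1 → queue [8, 3]
Visit 8 → queue [3]
Visit 3 → queue []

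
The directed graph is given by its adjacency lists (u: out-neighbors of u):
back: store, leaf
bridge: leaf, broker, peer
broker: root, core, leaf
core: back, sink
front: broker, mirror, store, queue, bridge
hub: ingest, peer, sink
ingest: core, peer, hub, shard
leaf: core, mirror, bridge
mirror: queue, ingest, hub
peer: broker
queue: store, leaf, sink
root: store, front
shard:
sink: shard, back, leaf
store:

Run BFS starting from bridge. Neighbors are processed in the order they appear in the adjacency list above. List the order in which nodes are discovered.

bridge leaf broker peer core mirror root back sink queue ingest hub store front shard

Visit bridge; enqueue leaf, broker, peer → queue [leaf, broker, peer]
Visit leaf; enqueue core, mirror → queue [broker, peer, core, mirror]
Visit broker; enqueue root → queue [peer, core, mirror, root]
Visit peer → queue [core, mirror, root]
Visit core; enqueue back, sink → queue [mirror, root, back, sink]
Visit mirror; enqueue queue, ingest, hub → queue [root, back, sink, queue, ingest, hub]
Visit root; enqueue store, front → queue [back, sink, queue, ingest, hub, store, front]
Visit back → queue [sink, queue, ingest, hub, store, front]
Visit sink; enqueue shard → queue [queue, ingest, hub, store, front, shard]
Visit queue → queue [ingest, hub, store, front, shard]
Visit ingest → queue [hub, store, front, shard]
Visit hub → queue [store, front, shard]
Visit store → queue [front, shard]
Visit front → queue [shard]
Visit shard → queue []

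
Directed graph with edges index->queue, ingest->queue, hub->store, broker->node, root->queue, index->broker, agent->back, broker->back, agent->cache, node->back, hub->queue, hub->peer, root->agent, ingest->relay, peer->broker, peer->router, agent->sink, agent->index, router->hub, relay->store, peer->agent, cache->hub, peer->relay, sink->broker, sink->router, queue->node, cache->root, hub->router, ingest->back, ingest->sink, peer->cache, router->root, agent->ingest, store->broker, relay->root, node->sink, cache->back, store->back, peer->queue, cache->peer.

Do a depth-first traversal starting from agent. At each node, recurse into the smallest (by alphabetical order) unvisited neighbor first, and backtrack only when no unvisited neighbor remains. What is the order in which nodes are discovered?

Visit agent
agent → back
agent → cache
cache → hub
hub → peer
peer → broker
broker → node
node → sink
sink → router
router → root
root → queue
peer → relay
relay → store
agent → index
agent → ingest

agent → back → cache → hub → peer → broker → node → sink → router → root → queue → relay → store → index → ingest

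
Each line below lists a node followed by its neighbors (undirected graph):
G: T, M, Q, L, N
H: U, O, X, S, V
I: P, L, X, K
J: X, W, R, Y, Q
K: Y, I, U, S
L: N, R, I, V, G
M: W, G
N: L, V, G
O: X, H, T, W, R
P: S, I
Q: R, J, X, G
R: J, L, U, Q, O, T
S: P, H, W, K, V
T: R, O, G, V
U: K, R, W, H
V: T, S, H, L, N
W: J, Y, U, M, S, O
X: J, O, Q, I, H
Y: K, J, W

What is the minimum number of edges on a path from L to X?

Level 0: L
Level 1: G, I, N, R, V
Level 2: H, J, K, M, O, P, Q, S, T, U, X
Level 3: W, Y
X first appears at level 2.

2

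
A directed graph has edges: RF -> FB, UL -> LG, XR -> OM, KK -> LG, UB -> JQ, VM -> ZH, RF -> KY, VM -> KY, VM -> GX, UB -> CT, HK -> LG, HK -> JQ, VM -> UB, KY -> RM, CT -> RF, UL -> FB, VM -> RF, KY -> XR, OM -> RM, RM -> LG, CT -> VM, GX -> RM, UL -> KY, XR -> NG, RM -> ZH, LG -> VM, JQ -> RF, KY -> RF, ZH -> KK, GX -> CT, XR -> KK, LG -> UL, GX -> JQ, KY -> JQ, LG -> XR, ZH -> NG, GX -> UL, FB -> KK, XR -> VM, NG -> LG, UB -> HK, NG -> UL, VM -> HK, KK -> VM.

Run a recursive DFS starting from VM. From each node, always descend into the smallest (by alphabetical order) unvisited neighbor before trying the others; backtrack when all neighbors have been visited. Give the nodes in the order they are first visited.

Visit VM
VM → GX
GX → CT
CT → RF
RF → FB
FB → KK
KK → LG
LG → UL
UL → KY
KY → JQ
KY → RM
RM → ZH
ZH → NG
KY → XR
XR → OM
VM → HK
VM → UB

VM -> GX -> CT -> RF -> FB -> KK -> LG -> UL -> KY -> JQ -> RM -> ZH -> NG -> XR -> OM -> HK -> UB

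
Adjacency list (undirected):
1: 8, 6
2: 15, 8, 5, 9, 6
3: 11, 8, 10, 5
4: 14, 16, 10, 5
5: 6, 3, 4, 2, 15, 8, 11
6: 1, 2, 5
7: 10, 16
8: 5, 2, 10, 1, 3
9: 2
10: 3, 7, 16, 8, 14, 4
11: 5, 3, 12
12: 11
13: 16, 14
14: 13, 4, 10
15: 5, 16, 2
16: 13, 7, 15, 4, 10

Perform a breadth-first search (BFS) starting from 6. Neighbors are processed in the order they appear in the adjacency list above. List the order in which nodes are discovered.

Visit 6; enqueue 1, 2, 5 → queue [1, 2, 5]
Visit 1; enqueue 8 → queue [2, 5, 8]
Visit 2; enqueue 15, 9 → queue [5, 8, 15, 9]
Visit 5; enqueue 3, 4, 11 → queue [8, 15, 9, 3, 4, 11]
Visit 8; enqueue 10 → queue [15, 9, 3, 4, 11, 10]
Visit 15; enqueue 16 → queue [9, 3, 4, 11, 10, 16]
Visit 9 → queue [3, 4, 11, 10, 16]
Visit 3 → queue [4, 11, 10, 16]
Visit 4; enqueue 14 → queue [11, 10, 16, 14]
Visit 11; enqueue 12 → queue [10, 16, 14, 12]
Visit 10; enqueue 7 → queue [16, 14, 12, 7]
Visit 16; enqueue 13 → queue [14, 12, 7, 13]
Visit 14 → queue [12, 7, 13]
Visit 12 → queue [7, 13]
Visit 7 → queue [13]
Visit 13 → queue []

6, 1, 2, 5, 8, 15, 9, 3, 4, 11, 10, 16, 14, 12, 7, 13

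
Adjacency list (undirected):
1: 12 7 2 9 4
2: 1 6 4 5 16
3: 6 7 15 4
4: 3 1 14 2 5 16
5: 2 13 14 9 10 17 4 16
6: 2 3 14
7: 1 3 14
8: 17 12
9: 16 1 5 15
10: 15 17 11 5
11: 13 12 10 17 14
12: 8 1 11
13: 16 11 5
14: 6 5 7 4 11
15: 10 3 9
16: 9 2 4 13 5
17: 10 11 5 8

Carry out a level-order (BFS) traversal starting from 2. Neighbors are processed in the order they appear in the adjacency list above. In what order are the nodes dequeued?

2 → 1 → 6 → 4 → 5 → 16 → 12 → 7 → 9 → 3 → 14 → 13 → 10 → 17 → 8 → 11 → 15

Visit 2; enqueue 1, 6, 4, 5, 16 → queue [1, 6, 4, 5, 16]
Visit 1; enqueue 12, 7, 9 → queue [6, 4, 5, 16, 12, 7, 9]
Visit 6; enqueue 3, 14 → queue [4, 5, 16, 12, 7, 9, 3, 14]
Visit 4 → queue [5, 16, 12, 7, 9, 3, 14]
Visit 5; enqueue 13, 10, 17 → queue [16, 12, 7, 9, 3, 14, 13, 10, 17]
Visit 16 → queue [12, 7, 9, 3, 14, 13, 10, 17]
Visit 12; enqueue 8, 11 → queue [7, 9, 3, 14, 13, 10, 17, 8, 11]
Visit 7 → queue [9, 3, 14, 13, 10, 17, 8, 11]
Visit 9; enqueue 15 → queue [3, 14, 13, 10, 17, 8, 11, 15]
Visit 3 → queue [14, 13, 10, 17, 8, 11, 15]
Visit 14 → queue [13, 10, 17, 8, 11, 15]
Visit 13 → queue [10, 17, 8, 11, 15]
Visit 10 → queue [17, 8, 11, 15]
Visit 17 → queue [8, 11, 15]
Visit 8 → queue [11, 15]
Visit 11 → queue [15]
Visit 15 → queue []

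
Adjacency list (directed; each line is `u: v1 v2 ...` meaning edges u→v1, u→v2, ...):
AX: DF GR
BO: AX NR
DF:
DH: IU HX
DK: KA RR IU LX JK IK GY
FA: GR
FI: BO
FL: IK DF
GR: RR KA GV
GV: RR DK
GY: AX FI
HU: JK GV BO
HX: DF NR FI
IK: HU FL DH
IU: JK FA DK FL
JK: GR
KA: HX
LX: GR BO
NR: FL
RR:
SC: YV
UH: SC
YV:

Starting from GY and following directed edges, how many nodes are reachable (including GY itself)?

20

BFS from GY visits: GY, FI, AX, BO, GR, DF, NR, RR, KA, GV, FL, HX, DK, IK, LX, JK, IU, HU, DH, FA
Reachable nodes: 20 of 23 total.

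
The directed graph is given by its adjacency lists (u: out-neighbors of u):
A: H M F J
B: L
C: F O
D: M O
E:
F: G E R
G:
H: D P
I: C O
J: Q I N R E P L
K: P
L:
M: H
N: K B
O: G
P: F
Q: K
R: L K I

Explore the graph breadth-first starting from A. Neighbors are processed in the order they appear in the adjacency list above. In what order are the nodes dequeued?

A H M F J D P G E R Q I N L O K C B

Visit A; enqueue H, M, F, J → queue [H, M, F, J]
Visit H; enqueue D, P → queue [M, F, J, D, P]
Visit M → queue [F, J, D, P]
Visit F; enqueue G, E, R → queue [J, D, P, G, E, R]
Visit J; enqueue Q, I, N, L → queue [D, P, G, E, R, Q, I, N, L]
Visit D; enqueue O → queue [P, G, E, R, Q, I, N, L, O]
Visit P → queue [G, E, R, Q, I, N, L, O]
Visit G → queue [E, R, Q, I, N, L, O]
Visit E → queue [R, Q, I, N, L, O]
Visit R; enqueue K → queue [Q, I, N, L, O, K]
Visit Q → queue [I, N, L, O, K]
Visit I; enqueue C → queue [N, L, O, K, C]
Visit N; enqueue B → queue [L, O, K, C, B]
Visit L → queue [O, K, C, B]
Visit O → queue [K, C, B]
Visit K → queue [C, B]
Visit C → queue [B]
Visit B → queue []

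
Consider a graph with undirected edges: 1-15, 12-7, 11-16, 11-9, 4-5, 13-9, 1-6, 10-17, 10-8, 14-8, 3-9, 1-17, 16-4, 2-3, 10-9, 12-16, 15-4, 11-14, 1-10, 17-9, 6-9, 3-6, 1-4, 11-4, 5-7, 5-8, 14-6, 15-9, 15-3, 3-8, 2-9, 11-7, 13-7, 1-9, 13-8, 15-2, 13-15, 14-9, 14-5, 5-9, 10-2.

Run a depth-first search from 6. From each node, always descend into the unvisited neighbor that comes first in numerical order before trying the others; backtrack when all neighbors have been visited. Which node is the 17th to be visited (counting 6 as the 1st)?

Visit 6
6 → 1
1 → 4
4 → 5
5 → 7
7 → 11
11 → 9
9 → 2
2 → 3
3 → 8
8 → 10
10 → 17
8 → 13
13 → 15
8 → 14
11 → 16
16 → 12

Visit order: 6, 1, 4, 5, 7, 11, 9, 2, 3, 8, 10, 17, 13, 15, 14, 16, 12

12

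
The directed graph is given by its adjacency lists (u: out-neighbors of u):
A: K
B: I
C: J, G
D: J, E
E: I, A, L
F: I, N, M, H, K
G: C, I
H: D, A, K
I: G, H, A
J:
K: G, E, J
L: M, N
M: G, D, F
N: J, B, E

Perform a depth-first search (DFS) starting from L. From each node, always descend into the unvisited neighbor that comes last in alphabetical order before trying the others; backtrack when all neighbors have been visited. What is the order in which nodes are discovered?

L -> N -> J -> E -> I -> H -> K -> G -> C -> D -> A -> B -> M -> F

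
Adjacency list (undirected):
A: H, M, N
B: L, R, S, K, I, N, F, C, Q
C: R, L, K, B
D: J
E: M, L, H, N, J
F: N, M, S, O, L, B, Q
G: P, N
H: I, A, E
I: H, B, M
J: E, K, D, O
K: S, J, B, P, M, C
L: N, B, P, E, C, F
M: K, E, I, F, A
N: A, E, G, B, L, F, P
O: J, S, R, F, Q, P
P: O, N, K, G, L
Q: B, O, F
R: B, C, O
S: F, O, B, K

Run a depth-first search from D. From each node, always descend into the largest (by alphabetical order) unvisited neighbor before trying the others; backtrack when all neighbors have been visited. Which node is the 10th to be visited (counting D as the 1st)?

Visit D
D → J
J → O
O → S
S → K
K → P
P → N
N → L
L → F
F → Q
Q → B
B → R
R → C
B → I
I → M
M → E
E → H
H → A
N → G

Visit order: D, J, O, S, K, P, N, L, F, Q, B, R, C, I, M, E, H, A, G

Q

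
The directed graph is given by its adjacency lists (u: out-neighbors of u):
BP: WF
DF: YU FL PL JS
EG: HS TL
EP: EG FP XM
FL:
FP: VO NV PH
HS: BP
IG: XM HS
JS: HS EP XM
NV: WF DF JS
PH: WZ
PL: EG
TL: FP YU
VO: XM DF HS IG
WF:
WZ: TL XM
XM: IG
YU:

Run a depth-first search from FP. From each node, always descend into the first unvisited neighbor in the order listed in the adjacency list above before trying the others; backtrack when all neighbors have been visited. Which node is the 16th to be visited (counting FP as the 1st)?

Visit FP
FP → VO
VO → XM
XM → IG
IG → HS
HS → BP
BP → WF
VO → DF
DF → YU
DF → FL
DF → PL
PL → EG
EG → TL
DF → JS
JS → EP
FP → NV
FP → PH
PH → WZ

Visit order: FP, VO, XM, IG, HS, BP, WF, DF, YU, FL, PL, EG, TL, JS, EP, NV, PH, WZ

NV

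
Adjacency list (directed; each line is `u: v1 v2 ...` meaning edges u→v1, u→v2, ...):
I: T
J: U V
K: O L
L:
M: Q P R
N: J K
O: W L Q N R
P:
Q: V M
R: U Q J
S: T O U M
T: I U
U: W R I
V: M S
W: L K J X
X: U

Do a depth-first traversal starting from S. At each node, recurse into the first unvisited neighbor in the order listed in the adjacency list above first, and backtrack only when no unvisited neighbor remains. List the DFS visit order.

Visit S
S → T
T → I
T → U
U → W
W → L
W → K
K → O
O → Q
Q → V
V → M
M → P
M → R
R → J
O → N
W → X

S, T, I, U, W, L, K, O, Q, V, M, P, R, J, N, X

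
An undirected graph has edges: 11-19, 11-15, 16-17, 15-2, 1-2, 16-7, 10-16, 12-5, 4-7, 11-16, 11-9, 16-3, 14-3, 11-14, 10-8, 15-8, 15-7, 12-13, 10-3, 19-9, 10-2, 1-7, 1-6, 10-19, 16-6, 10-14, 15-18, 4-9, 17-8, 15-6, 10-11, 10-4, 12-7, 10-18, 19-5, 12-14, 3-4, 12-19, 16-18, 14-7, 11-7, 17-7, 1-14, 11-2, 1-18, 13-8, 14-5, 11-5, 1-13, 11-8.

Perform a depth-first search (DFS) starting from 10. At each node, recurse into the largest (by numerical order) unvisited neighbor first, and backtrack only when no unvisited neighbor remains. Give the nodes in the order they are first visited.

Visit 10
10 → 19
19 → 12
12 → 14
14 → 11
11 → 16
16 → 18
18 → 15
15 → 8
8 → 17
17 → 7
7 → 4
4 → 9
4 → 3
7 → 1
1 → 13
1 → 6
1 → 2
11 → 5

10 → 19 → 12 → 14 → 11 → 16 → 18 → 15 → 8 → 17 → 7 → 4 → 9 → 3 → 1 → 13 → 6 → 2 → 5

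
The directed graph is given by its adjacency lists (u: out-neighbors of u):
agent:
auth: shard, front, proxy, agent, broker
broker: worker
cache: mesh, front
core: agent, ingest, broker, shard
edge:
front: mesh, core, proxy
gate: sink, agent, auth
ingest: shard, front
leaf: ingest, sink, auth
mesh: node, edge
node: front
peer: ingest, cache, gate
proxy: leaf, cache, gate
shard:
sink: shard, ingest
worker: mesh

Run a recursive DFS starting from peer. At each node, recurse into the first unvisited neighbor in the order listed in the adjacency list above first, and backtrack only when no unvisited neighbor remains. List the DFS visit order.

peer → ingest → shard → front → mesh → node → edge → core → agent → broker → worker → proxy → leaf → sink → auth → cache → gate

Visit peer
peer → ingest
ingest → shard
ingest → front
front → mesh
mesh → node
mesh → edge
front → core
core → agent
core → broker
broker → worker
front → proxy
proxy → leaf
leaf → sink
leaf → auth
proxy → cache
proxy → gate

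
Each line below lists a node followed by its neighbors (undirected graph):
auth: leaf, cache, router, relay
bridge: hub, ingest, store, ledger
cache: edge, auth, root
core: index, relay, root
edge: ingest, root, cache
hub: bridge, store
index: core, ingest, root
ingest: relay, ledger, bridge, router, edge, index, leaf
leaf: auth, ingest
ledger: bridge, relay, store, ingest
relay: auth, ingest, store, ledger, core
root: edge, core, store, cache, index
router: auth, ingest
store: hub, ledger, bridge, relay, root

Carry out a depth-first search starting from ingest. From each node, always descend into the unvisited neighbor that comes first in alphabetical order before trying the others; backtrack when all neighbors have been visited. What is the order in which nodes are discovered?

ingest -> bridge -> hub -> store -> ledger -> relay -> auth -> cache -> edge -> root -> core -> index -> leaf -> router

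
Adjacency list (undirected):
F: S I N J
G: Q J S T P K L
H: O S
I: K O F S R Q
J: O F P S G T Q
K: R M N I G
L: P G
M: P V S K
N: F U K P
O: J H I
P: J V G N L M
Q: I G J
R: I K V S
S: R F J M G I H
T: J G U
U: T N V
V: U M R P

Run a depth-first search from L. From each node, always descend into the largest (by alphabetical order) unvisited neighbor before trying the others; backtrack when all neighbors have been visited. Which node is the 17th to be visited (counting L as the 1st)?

Visit L
L → P
P → V
V → U
U → T
T → J
J → S
S → R
R → K
K → N
N → F
F → I
I → Q
Q → G
I → O
O → H
K → M

Visit order: L, P, V, U, T, J, S, R, K, N, F, I, Q, G, O, H, M

M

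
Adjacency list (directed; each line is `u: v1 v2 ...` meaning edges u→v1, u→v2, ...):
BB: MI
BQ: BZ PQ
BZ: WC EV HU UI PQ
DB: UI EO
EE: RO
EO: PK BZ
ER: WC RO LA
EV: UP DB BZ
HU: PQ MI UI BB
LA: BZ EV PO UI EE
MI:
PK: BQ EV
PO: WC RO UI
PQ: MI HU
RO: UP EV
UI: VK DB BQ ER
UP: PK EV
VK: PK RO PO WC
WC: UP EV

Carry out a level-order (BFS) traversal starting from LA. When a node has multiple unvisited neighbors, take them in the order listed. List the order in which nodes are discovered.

Visit LA; enqueue BZ, EV, PO, UI, EE → queue [BZ, EV, PO, UI, EE]
Visit BZ; enqueue WC, HU, PQ → queue [EV, PO, UI, EE, WC, HU, PQ]
Visit EV; enqueue UP, DB → queue [PO, UI, EE, WC, HU, PQ, UP, DB]
Visit PO; enqueue RO → queue [UI, EE, WC, HU, PQ, UP, DB, RO]
Visit UI; enqueue VK, BQ, ER → queue [EE, WC, HU, PQ, UP, DB, RO, VK, BQ, ER]
Visit EE → queue [WC, HU, PQ, UP, DB, RO, VK, BQ, ER]
Visit WC → queue [HU, PQ, UP, DB, RO, VK, BQ, ER]
Visit HU; enqueue MI, BB → queue [PQ, UP, DB, RO, VK, BQ, ER, MI, BB]
Visit PQ → queue [UP, DB, RO, VK, BQ, ER, MI, BB]
Visit UP; enqueue PK → queue [DB, RO, VK, BQ, ER, MI, BB, PK]
Visit DB; enqueue EO → queue [RO, VK, BQ, ER, MI, BB, PK, EO]
Visit RO → queue [VK, BQ, ER, MI, BB, PK, EO]
Visit VK → queue [BQ, ER, MI, BB, PK, EO]
Visit BQ → queue [ER, MI, BB, PK, EO]
Visit ER → queue [MI, BB, PK, EO]
Visit MI → queue [BB, PK, EO]
Visit BB → queue [PK, EO]
Visit PK → queue [EO]
Visit EO → queue []

LA, BZ, EV, PO, UI, EE, WC, HU, PQ, UP, DB, RO, VK, BQ, ER, MI, BB, PK, EO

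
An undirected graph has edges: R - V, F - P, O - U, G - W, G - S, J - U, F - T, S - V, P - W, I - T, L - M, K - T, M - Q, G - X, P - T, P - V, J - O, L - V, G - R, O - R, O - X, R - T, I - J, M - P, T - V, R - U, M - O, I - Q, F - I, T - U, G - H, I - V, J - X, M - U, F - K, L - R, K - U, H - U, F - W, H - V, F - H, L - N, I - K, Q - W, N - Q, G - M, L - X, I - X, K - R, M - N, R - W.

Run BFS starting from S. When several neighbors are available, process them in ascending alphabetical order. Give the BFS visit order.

S G V H M R W X I L P T F U N O Q K J

Visit S; enqueue G, V → queue [G, V]
Visit G; enqueue H, M, R, W, X → queue [V, H, M, R, W, X]
Visit V; enqueue I, L, P, T → queue [H, M, R, W, X, I, L, P, T]
Visit H; enqueue F, U → queue [M, R, W, X, I, L, P, T, F, U]
Visit M; enqueue N, O, Q → queue [R, W, X, I, L, P, T, F, U, N, O, Q]
Visit R; enqueue K → queue [W, X, I, L, P, T, F, U, N, O, Q, K]
Visit W → queue [X, I, L, P, T, F, U, N, O, Q, K]
Visit X; enqueue J → queue [I, L, P, T, F, U, N, O, Q, K, J]
Visit I → queue [L, P, T, F, U, N, O, Q, K, J]
Visit L → queue [P, T, F, U, N, O, Q, K, J]
Visit P → queue [T, F, U, N, O, Q, K, J]
Visit T → queue [F, U, N, O, Q, K, J]
Visit F → queue [U, N, O, Q, K, J]
Visit U → queue [N, O, Q, K, J]
Visit N → queue [O, Q, K, J]
Visit O → queue [Q, K, J]
Visit Q → queue [K, J]
Visit K → queue [J]
Visit J → queue []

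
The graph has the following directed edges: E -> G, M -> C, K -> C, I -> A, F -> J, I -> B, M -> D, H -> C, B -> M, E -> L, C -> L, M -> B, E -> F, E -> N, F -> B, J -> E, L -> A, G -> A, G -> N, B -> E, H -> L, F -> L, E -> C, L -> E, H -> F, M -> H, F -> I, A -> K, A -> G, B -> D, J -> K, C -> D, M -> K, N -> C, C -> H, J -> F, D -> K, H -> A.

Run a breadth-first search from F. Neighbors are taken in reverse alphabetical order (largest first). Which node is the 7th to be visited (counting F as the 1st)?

A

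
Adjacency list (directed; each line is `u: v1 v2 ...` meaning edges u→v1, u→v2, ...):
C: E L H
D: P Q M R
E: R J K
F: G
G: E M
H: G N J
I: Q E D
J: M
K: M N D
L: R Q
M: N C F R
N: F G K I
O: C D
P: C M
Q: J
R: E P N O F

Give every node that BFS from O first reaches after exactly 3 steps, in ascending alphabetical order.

Level 0: O
Level 1: C, D
Level 2: E, H, L, M, P, Q, R
Level 3: F, G, J, K, N
Level 4: I

F, G, J, K, N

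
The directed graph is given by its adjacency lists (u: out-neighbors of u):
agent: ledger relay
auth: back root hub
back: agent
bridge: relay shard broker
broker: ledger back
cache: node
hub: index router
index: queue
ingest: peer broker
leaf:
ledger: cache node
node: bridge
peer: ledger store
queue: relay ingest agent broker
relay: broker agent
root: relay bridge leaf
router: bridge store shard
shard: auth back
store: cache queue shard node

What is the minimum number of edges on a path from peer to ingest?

Level 0: peer
Level 1: ledger, store
Level 2: cache, node, queue, shard
Level 3: agent, auth, back, bridge, broker, ingest, relay
Level 4: hub, root
Level 5: index, leaf, router
ingest first appears at level 3.

3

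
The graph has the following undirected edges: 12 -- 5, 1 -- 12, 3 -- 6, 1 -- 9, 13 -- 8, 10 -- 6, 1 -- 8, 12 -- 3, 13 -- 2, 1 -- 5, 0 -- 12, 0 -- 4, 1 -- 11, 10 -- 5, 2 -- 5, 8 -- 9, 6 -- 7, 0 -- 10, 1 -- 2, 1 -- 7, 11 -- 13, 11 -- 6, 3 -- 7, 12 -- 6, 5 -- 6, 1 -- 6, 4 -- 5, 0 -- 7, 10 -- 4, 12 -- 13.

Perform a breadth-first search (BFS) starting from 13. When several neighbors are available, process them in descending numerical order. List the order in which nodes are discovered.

Visit 13; enqueue 12, 11, 8, 2 → queue [12, 11, 8, 2]
Visit 12; enqueue 6, 5, 3, 1, 0 → queue [11, 8, 2, 6, 5, 3, 1, 0]
Visit 11 → queue [8, 2, 6, 5, 3, 1, 0]
Visit 8; enqueue 9 → queue [2, 6, 5, 3, 1, 0, 9]
Visit 2 → queue [6, 5, 3, 1, 0, 9]
Visit 6; enqueue 10, 7 → queue [5, 3, 1, 0, 9, 10, 7]
Visit 5; enqueue 4 → queue [3, 1, 0, 9, 10, 7, 4]
Visit 3 → queue [1, 0, 9, 10, 7, 4]
Visit 1 → queue [0, 9, 10, 7, 4]
Visit 0 → queue [9, 10, 7, 4]
Visit 9 → queue [10, 7, 4]
Visit 10 → queue [7, 4]
Visit 7 → queue [4]
Visit 4 → queue []

13, 12, 11, 8, 2, 6, 5, 3, 1, 0, 9, 10, 7, 4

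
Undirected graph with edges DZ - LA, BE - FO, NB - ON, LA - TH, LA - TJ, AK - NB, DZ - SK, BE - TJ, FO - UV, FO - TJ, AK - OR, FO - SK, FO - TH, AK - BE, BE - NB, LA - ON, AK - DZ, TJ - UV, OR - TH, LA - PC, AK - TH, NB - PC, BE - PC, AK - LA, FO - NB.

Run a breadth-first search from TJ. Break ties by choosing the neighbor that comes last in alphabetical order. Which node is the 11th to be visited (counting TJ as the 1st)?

SK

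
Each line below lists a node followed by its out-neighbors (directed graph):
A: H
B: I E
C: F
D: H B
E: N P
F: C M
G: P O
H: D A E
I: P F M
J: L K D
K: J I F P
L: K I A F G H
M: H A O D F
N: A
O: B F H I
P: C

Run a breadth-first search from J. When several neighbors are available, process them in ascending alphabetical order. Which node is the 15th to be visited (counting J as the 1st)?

Visit J; enqueue D, K, L → queue [D, K, L]
Visit D; enqueue B, H → queue [K, L, B, H]
Visit K; enqueue F, I, P → queue [L, B, H, F, I, P]
Visit L; enqueue A, G → queue [B, H, F, I, P, A, G]
Visit B; enqueue E → queue [H, F, I, P, A, G, E]
Visit H → queue [F, I, P, A, G, E]
Visit F; enqueue C, M → queue [I, P, A, G, E, C, M]
Visit I → queue [P, A, G, E, C, M]
Visit P → queue [A, G, E, C, M]
Visit A → queue [G, E, C, M]
Visit G; enqueue O → queue [E, C, M, O]
Visit E; enqueue N → queue [C, M, O, N]
Visit C → queue [M, O, N]
Visit M → queue [O, N]
Visit O → queue [N]
Visit N → queue []

Visit order: J, D, K, L, B, H, F, I, P, A, G, E, C, M, O, N

O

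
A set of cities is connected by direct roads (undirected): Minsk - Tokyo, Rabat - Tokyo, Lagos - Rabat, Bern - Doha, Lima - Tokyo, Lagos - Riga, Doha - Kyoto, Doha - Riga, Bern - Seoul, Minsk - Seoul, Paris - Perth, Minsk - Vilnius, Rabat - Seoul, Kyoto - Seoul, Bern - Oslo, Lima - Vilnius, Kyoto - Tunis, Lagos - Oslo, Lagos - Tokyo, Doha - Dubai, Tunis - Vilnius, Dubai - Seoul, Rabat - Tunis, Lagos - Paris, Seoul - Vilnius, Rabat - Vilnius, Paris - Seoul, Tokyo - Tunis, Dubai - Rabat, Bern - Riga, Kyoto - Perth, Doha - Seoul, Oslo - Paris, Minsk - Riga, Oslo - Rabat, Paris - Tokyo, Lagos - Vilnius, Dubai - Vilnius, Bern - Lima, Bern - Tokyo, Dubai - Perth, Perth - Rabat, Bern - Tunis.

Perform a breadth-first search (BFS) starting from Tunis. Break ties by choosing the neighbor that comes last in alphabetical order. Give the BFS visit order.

Visit Tunis; enqueue Vilnius, Tokyo, Rabat, Kyoto, Bern → queue [Vilnius, Tokyo, Rabat, Kyoto, Bern]
Visit Vilnius; enqueue Seoul, Minsk, Lima, Lagos, Dubai → queue [Tokyo, Rabat, Kyoto, Bern, Seoul, Minsk, Lima, Lagos, Dubai]
Visit Tokyo; enqueue Paris → queue [Rabat, Kyoto, Bern, Seoul, Minsk, Lima, Lagos, Dubai, Paris]
Visit Rabat; enqueue Perth, Oslo → queue [Kyoto, Bern, Seoul, Minsk, Lima, Lagos, Dubai, Paris, Perth, Oslo]
Visit Kyoto; enqueue Doha → queue [Bern, Seoul, Minsk, Lima, Lagos, Dubai, Paris, Perth, Oslo, Doha]
Visit Bern; enqueue Riga → queue [Seoul, Minsk, Lima, Lagos, Dubai, Paris, Perth, Oslo, Doha, Riga]
Visit Seoul → queue [Minsk, Lima, Lagos, Dubai, Paris, Perth, Oslo, Doha, Riga]
Visit Minsk → queue [Lima, Lagos, Dubai, Paris, Perth, Oslo, Doha, Riga]
Visit Lima → queue [Lagos, Dubai, Paris, Perth, Oslo, Doha, Riga]
Visit Lagos → queue [Dubai, Paris, Perth, Oslo, Doha, Riga]
Visit Dubai → queue [Paris, Perth, Oslo, Doha, Riga]
Visit Paris → queue [Perth, Oslo, Doha, Riga]
Visit Perth → queue [Oslo, Doha, Riga]
Visit Oslo → queue [Doha, Riga]
Visit Doha → queue [Riga]
Visit Riga → queue []

Tunis Vilnius Tokyo Rabat Kyoto Bern Seoul Minsk Lima Lagos Dubai Paris Perth Oslo Doha Riga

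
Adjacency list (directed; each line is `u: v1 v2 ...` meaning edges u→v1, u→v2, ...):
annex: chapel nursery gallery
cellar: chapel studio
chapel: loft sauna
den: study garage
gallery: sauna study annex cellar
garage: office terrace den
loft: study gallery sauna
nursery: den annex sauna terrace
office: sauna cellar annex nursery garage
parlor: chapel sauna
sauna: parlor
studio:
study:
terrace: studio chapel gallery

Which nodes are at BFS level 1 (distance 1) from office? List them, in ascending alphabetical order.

annex, cellar, garage, nursery, sauna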